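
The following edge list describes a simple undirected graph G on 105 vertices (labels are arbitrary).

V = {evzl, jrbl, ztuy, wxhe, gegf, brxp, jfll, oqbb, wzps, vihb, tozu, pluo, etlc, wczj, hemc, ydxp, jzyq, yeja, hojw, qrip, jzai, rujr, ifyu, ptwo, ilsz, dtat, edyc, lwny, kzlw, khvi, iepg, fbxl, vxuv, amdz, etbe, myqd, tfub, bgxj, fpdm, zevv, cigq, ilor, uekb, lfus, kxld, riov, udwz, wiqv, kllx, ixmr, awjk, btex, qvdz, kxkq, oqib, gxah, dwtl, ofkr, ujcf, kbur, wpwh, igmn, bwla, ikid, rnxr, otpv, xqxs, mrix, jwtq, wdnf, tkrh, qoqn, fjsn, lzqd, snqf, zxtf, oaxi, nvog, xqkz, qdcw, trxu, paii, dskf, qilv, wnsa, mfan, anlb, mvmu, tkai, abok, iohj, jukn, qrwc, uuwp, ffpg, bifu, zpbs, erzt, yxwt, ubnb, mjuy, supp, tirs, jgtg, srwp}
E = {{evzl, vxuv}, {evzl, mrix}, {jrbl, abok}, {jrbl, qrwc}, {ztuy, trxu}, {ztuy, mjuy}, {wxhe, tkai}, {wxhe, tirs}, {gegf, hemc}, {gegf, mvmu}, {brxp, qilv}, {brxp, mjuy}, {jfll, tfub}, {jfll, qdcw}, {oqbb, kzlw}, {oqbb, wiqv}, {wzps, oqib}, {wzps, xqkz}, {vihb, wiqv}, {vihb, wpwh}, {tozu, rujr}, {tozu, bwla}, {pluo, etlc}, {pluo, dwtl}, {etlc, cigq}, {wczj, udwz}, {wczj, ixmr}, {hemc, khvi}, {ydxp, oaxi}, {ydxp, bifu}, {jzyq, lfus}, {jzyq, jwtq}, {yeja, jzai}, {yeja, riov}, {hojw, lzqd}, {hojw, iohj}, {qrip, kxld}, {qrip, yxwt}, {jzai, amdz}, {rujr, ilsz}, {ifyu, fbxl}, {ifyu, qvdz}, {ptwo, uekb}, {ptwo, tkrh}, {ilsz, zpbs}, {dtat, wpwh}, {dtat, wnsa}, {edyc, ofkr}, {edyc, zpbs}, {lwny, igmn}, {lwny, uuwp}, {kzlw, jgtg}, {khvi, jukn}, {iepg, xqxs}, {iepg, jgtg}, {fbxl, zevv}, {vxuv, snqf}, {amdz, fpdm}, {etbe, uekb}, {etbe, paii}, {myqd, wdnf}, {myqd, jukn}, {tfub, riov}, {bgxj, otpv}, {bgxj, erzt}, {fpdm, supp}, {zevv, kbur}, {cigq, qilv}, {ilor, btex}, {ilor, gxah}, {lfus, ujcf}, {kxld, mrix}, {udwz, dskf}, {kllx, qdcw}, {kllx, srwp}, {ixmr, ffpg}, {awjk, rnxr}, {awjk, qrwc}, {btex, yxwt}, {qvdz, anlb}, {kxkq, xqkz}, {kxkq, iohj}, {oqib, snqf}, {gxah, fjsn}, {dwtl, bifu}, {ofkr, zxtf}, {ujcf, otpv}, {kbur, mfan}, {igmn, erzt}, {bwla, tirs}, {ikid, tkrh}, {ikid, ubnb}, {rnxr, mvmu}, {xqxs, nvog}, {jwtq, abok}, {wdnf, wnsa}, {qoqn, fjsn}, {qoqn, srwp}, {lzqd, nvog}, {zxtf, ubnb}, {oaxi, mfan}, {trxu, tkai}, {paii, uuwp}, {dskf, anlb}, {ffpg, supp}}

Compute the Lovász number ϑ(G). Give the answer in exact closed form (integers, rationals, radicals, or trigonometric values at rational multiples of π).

105*cos(pi/105)/(cos(pi/105) + 1)

deg(mjuy) = 2; N(mjuy) = {ztuy, brxp}.
deg(wzps) = 2; N(wzps) = {oqib, xqkz}.
deg(rujr) = 2; N(rujr) = {tozu, ilsz}.
deg(kxld) = 2; N(kxld) = {qrip, mrix}.
Every vertex has degree 2 (N=105); a single 105-cycle (edge-transitive).
spec(A) ≈ [2.0, 1.99642, 1.985694, 1.967859, 1.94298, 1.911146, 1.87247, 1.827091, 1.775172, 1.716898, 1.652478, 1.582142, 1.506143, 1.424752, 1.338261, 1.24698, 1.151234, 1.051368, 0.947737, 0.840714, 0.730682, 0.618034, 0.503174, 0.386512, 0.268467, 0.14946, 0.029919, -0.08973, -0.209057, -0.327636, -0.445042, -0.560855, -0.67466, -0.78605, -0.894626, -1.0, -1.101794, -1.199644, -1.293199, -1.382125, -1.466104, -1.544834, -1.618034, -1.685442, -1.746816, -1.801938, -1.850609, -1.892655, -1.927926, -1.956295, -1.977662, -1.991949, -1.999105] (distinct, 6 d.p.).
−105·(-2*cos(pi/105)) / ((2)−(-2*cos(pi/105))) = 105*cos(pi/105)/(cos(pi/105) + 1) = ϑ(G).
≈ 52.48824872 (to 8 d.p.).
Sandwich: α(G)=52 ≤ ϑ(G)=105*cos(pi/105)/(cos(pi/105) + 1) ≤ χ(Ḡ)=53 (both strict).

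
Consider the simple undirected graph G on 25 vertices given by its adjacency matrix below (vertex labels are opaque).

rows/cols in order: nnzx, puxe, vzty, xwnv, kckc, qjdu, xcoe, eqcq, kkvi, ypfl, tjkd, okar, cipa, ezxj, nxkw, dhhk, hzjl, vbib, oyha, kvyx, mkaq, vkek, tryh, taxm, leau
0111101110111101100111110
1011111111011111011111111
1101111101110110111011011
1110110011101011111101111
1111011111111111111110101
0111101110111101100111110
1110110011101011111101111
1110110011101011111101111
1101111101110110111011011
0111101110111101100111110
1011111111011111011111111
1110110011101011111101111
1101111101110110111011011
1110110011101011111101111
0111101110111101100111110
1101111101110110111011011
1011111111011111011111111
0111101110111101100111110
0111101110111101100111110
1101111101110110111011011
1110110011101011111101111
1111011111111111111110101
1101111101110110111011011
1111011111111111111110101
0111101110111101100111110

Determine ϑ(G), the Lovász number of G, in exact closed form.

7

Vertex vzty has 19 neighbors: nnzx, puxe, xwnv, kckc, qjdu, xcoe, eqcq, ypfl, tjkd, okar, ezxj, nxkw, hzjl, vbib, oyha, mkaq, vkek, taxm, leau.
deg(ezxj) = 19; N(ezxj) = {nnzx, puxe, vzty, kckc, qjdu, kkvi, ypfl, tjkd, cipa, nxkw, dhhk, hzjl, vbib, oyha, kvyx, vkek, tryh, taxm, leau}.
N(dhhk) = {nnzx, puxe, xwnv, kckc, qjdu, xcoe, eqcq, ypfl, tjkd, okar, ezxj, nxkw, hzjl, vbib, oyha, mkaq, vkek, taxm, leau}, |N(dhhk)| = 19.
N(nxkw) = {puxe, vzty, xwnv, kckc, xcoe, eqcq, kkvi, tjkd, okar, cipa, ezxj, dhhk, hzjl, kvyx, mkaq, vkek, tryh, taxm}, |N(nxkw)| = 18.
G = K_{7,6,6,3,3}: α = 7 = χ(Ḡ), so ϑ = 7.
ϑ(G) ≈ 7.000000000.
α=7, χ(Ḡ)=7; ϑ=7 lies between (collapsed).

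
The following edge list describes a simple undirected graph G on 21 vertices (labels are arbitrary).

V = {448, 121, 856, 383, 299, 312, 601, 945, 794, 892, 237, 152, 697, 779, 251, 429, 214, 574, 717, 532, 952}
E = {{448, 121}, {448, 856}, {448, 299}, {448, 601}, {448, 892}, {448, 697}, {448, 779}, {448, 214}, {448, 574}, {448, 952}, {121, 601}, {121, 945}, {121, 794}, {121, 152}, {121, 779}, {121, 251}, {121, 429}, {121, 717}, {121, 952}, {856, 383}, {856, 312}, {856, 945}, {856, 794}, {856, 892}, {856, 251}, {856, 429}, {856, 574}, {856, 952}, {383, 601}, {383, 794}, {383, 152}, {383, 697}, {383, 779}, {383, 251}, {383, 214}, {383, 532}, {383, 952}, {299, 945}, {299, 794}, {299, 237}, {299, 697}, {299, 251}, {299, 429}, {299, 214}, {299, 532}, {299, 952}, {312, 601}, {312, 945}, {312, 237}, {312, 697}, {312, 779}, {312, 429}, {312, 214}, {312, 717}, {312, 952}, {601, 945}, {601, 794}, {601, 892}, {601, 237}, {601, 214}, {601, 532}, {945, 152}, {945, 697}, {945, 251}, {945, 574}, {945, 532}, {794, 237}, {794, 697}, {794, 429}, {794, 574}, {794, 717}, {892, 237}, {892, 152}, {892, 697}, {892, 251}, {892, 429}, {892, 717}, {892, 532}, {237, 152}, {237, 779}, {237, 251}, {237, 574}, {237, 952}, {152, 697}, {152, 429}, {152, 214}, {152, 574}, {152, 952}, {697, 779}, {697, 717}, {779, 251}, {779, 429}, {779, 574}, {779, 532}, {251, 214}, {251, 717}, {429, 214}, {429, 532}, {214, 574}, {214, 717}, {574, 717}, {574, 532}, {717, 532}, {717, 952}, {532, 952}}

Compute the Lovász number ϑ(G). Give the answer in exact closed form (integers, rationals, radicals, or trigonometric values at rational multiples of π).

N(717) = {121, 312, 794, 892, 697, 251, 214, 574, 532, 952}, |N(717)| = 10.
Vertex 121 has 10 neighbors: 448, 601, 945, 794, 152, 779, 251, 429, 717, 952.
Vertex 892 has 10 neighbors: 448, 856, 601, 237, 152, 697, 251, 429, 717, 532.
deg(601) = 10; N(601) = {448, 121, 383, 312, 945, 794, 892, 237, 214, 532}.
21-vertex 10-regular graph: Kneser-type, 2-subsets of [7].
The 3 distinct eigenvalues: [10.0, 1.0, -4.0].
With N=21: ϑ(G) = 21·(-1*(-4))/(10−(-4)) = 6.
= 6.00000… (decimal).

6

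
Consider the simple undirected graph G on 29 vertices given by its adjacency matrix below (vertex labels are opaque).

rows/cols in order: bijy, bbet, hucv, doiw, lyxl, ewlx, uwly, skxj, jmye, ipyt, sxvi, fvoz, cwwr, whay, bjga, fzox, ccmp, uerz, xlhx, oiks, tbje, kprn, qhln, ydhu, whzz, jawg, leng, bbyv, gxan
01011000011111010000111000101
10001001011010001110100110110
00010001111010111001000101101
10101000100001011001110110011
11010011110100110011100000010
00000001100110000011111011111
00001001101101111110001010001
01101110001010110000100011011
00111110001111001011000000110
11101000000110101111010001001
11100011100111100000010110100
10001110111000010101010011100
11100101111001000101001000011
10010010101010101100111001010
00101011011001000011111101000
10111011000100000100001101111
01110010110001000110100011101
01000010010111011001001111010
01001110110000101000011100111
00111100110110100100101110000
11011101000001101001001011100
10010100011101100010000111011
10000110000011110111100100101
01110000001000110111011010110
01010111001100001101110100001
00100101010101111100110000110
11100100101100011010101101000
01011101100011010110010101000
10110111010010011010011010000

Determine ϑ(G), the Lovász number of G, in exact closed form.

sqrt(29)

Vertex cwwr has 14 neighbors: bijy, bbet, hucv, ewlx, skxj, jmye, ipyt, sxvi, whay, uerz, oiks, qhln, bbyv, gxan.
Vertex bbyv has 14 neighbors: bbet, doiw, lyxl, ewlx, skxj, jmye, cwwr, whay, fzox, uerz, xlhx, kprn, ydhu, jawg.
Vertex ccmp has 14 neighbors: bbet, hucv, doiw, uwly, jmye, ipyt, whay, uerz, xlhx, tbje, whzz, jawg, leng, gxan.
N(ewlx) = {skxj, jmye, fvoz, cwwr, xlhx, oiks, tbje, kprn, qhln, whzz, jawg, leng, bbyv, gxan}, |N(ewlx)| = 14.
Every vertex has degree 14 (N=29); Paley(29): SR with (k,λ,μ)=(14,6,7).
spec(A) ≈ [14.0, 2.19258, -3.19258] (distinct, 5 d.p.).
With N=29: ϑ(G) = 29·(-(-sqrt(29)/2 - 1/2))/(14−(-sqrt(29)/2 - 1/2)) = sqrt(29).
ϑ(G) ≈ 5.3851648.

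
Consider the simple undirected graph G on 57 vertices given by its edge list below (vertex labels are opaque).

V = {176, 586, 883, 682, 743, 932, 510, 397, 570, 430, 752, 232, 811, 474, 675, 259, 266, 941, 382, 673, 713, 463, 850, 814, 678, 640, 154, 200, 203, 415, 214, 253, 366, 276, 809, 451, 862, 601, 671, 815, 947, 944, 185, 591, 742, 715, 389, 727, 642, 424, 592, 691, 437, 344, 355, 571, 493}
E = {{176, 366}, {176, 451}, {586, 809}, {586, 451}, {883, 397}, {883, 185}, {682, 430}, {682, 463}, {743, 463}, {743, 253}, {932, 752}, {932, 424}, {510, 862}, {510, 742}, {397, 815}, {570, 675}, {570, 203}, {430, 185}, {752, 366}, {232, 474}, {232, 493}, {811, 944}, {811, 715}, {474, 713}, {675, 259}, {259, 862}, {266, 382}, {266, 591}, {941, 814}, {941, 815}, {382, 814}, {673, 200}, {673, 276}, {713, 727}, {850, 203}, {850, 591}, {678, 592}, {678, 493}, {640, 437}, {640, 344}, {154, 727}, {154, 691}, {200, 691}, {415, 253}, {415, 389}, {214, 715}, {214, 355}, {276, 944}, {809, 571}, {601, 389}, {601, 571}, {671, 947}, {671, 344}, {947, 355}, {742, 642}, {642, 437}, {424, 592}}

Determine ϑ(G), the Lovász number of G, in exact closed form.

57*cos(pi/57)/(cos(pi/57) + 1)

deg(570) = 2; N(570) = {675, 203}.
deg(850) = 2; N(850) = {203, 591}.
Vertex 382 has 2 neighbors: 266, 814.
Vertex 944 has 2 neighbors: 811, 276.
Every vertex has degree 2 (N=57); a single 57-cycle (edge-transitive).
Distinct eigenvalues (to 6 d.p.): [2.0, 1.987861, 1.951593, 1.891634, 1.808714, 1.703839, 1.578281, 1.433565, 1.271447, 1.093896, 0.903067, 0.701275, 0.490971, 0.274707, 0.055109, -0.165159, -0.383421, -0.59703, -0.803391, -1.0, -1.184471, -1.354563, -1.508213, -1.643556, -1.758948, -1.852988, -1.924536, -1.972723, -1.996963].
−57·(-2*cos(pi/57)) / ((2)−(-2*cos(pi/57))) = 57*cos(pi/57)/(cos(pi/57) + 1) = ϑ(G).
ϑ(G) ≈ 28.47835.
Check 28 ≤ 57*cos(pi/57)/(cos(pi/57) + 1) ≤ 29: both strict.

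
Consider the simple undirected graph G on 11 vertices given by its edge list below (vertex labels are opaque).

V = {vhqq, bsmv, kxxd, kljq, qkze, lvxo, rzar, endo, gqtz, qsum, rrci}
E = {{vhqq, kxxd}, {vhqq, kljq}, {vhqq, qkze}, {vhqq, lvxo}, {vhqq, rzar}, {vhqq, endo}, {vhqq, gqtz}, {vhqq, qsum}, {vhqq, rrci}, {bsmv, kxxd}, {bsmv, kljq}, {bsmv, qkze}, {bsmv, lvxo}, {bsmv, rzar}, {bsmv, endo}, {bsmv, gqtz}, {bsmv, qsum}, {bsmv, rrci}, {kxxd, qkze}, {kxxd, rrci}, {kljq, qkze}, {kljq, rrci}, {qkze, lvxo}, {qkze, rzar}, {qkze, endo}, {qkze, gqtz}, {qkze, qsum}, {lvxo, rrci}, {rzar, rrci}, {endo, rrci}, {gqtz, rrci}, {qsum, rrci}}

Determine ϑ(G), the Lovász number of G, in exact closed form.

N(rrci) = {vhqq, bsmv, kxxd, kljq, lvxo, rzar, endo, gqtz, qsum}, |N(rrci)| = 9.
Vertex gqtz has 4 neighbors: vhqq, bsmv, qkze, rrci.
N(qsum) = {vhqq, bsmv, qkze, rrci}, |N(qsum)| = 4.
deg(qkze) = 9; N(qkze) = {vhqq, bsmv, kxxd, kljq, lvxo, rzar, endo, gqtz, qsum}.
3 parts of sizes [7, 2, 2]; α(G) = 7 = ϑ (perfect).
Numerically 7.0000.
7 ≤ 7 ≤ 7: collapsed.

7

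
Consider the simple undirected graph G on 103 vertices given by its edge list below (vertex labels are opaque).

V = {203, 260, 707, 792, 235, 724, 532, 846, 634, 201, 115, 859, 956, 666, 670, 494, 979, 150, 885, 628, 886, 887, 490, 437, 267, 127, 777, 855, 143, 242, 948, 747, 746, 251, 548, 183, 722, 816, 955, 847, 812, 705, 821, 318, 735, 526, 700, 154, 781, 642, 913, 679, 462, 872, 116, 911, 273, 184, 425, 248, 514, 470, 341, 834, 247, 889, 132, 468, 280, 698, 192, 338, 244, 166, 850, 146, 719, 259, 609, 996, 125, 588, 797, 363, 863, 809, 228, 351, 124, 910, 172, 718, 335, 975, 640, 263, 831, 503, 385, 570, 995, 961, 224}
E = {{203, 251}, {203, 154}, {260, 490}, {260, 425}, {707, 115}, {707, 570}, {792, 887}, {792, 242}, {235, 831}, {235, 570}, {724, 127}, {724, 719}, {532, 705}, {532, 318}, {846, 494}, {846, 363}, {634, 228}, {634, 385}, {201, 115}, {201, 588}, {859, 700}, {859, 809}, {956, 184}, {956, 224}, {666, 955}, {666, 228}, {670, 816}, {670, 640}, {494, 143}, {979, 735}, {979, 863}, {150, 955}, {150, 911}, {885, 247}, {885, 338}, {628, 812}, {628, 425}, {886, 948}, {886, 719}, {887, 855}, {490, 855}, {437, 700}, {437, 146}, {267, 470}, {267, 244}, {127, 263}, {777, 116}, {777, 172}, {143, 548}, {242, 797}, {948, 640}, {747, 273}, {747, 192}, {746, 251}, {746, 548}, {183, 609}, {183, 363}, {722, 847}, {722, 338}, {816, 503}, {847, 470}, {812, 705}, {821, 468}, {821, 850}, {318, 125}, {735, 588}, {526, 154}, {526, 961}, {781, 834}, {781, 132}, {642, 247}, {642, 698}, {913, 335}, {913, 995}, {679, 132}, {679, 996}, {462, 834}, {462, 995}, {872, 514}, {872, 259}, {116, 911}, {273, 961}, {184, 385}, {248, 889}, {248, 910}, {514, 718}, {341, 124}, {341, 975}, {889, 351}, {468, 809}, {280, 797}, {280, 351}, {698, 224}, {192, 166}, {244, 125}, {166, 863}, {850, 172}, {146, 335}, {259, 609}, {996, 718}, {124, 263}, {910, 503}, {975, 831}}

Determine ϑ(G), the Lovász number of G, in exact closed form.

103*cos(pi/103)/(cos(pi/103) + 1)

N(267) = {470, 244}, |N(267)| = 2.
N(146) = {437, 335}, |N(146)| = 2.
N(666) = {955, 228}, |N(666)| = 2.
N(670) = {816, 640}, |N(670)| = 2.
Regular of degree 2 on 103 vertices: connected 2-regular on 103 ⇒ C_{103}.
spec(A) ≈ [2.0, 1.9963, 1.9851, 1.9666, 1.9408, 1.9077, 1.8675, 1.8204, 1.7665, 1.7061, 1.6393, 1.5664, 1.4876, 1.4034, 1.3139, 1.2195, 1.1206, 1.0176, 0.9107, 0.8004, 0.6872, 0.5714, 0.4535, 0.3339, 0.2131, 0.0915, -0.0305, -0.1524, -0.2736, -0.3939, -0.5127, -0.6296, -0.7442, -0.856, -0.9646, -1.0696, -1.1706, -1.2673, -1.3593, -1.4462, -1.5277, -1.6036, -1.6735, -1.7371, -1.7943, -1.8448, -1.8885, -1.9251, -1.9546, -1.9768, -1.9916, -1.9991] (distinct, 4 d.p.).
λ_max=2, λ_min=-2*cos(pi/103); ϑ = −103·λ_min/(λ_max−λ_min) = 103*cos(pi/103)/(cos(pi/103) + 1).
= 51.488020467… (decimal).
Lovász sandwich 51 ≤ 103*cos(pi/103)/(cos(pi/103) + 1) ≤ 52: both strict.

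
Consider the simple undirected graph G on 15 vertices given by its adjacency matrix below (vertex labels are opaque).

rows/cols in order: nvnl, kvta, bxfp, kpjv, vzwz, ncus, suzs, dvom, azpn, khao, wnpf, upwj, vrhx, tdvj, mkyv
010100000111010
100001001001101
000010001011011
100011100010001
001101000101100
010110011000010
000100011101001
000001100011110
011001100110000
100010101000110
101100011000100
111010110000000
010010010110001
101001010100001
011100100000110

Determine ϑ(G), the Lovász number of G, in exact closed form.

deg(nvnl) = 6; N(nvnl) = {kvta, kpjv, khao, wnpf, upwj, tdvj}.
N(wnpf) = {nvnl, bxfp, kpjv, dvom, azpn, vrhx}, |N(wnpf)| = 6.
deg(upwj) = 6; N(upwj) = {nvnl, kvta, bxfp, vzwz, suzs, dvom}.
N(vzwz) = {bxfp, kpjv, ncus, khao, upwj, vrhx}, |N(vzwz)| = 6.
6-regular, N=15; Kneser K(6,2) on C(6,2)=15 vertices.
Distinct eigenvalues (to 3 d.p.): [6.0, 1.0, -3.0].
λ_max=6, λ_min=-3; ϑ = −15·λ_min/(λ_max−λ_min) = 5.
= 5.000000… (decimal).

5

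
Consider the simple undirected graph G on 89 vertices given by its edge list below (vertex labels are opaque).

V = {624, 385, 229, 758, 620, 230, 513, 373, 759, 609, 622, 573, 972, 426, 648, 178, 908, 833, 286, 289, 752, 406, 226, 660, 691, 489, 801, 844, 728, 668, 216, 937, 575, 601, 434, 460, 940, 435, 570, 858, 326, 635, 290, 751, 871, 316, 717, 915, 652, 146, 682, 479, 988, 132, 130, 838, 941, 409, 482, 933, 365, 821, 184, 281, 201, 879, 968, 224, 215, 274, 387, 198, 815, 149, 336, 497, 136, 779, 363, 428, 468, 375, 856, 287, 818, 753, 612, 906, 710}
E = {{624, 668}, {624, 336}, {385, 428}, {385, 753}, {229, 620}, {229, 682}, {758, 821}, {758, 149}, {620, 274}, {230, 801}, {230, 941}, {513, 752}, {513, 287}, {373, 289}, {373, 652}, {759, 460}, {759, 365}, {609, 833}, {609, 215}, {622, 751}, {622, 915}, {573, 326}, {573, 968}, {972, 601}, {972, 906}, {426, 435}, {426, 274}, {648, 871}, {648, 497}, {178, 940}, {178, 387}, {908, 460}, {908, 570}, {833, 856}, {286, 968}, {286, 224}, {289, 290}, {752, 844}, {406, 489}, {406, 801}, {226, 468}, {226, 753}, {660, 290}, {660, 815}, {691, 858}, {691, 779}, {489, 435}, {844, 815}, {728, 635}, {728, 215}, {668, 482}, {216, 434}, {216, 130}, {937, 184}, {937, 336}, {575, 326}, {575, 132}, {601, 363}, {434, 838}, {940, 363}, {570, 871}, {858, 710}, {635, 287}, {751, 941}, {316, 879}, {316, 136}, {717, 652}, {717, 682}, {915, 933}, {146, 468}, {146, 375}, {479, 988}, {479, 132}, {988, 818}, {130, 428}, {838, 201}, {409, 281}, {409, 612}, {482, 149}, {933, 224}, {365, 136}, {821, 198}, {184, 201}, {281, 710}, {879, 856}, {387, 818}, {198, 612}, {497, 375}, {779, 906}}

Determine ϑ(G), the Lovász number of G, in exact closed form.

89*cos(pi/89)/(cos(pi/89) + 1)

deg(906) = 2; N(906) = {972, 779}.
Vertex 968 has 2 neighbors: 573, 286.
N(274) = {620, 426}, |N(274)| = 2.
Vertex 326 has 2 neighbors: 573, 575.
Regular of degree 2 on 89 vertices: this is C_{89}, the 89-cycle.
Distinct eigenvalues (to 6 d.p.): [2.0, 1.995018, 1.980097, 1.955311, 1.920784, 1.876688, 1.823242, 1.760713, 1.689412, 1.609694, 1.521958, 1.426638, 1.324212, 1.215188, 1.10011, 0.979551, 0.854113, 0.724419, 0.591116, 0.454869, 0.316355, 0.176265, 0.035297, -0.105847, -0.246463, -0.385852, -0.523319, -0.658178, -0.789758, -0.917404, -1.040479, -1.158371, -1.270491, -1.376282, -1.475217, -1.566802, -1.650581, -1.726138, -1.793094, -1.851118, -1.89992, -1.939256, -1.968931, -1.988796, -1.998754].
−89·(-2*cos(pi/89)) / ((2)−(-2*cos(pi/89))) = 89*cos(pi/89)/(cos(pi/89) + 1) = ϑ(G).
ϑ(G) ≈ 44.4861.
Check 44 ≤ 89*cos(pi/89)/(cos(pi/89) + 1) ≤ 45: both strict.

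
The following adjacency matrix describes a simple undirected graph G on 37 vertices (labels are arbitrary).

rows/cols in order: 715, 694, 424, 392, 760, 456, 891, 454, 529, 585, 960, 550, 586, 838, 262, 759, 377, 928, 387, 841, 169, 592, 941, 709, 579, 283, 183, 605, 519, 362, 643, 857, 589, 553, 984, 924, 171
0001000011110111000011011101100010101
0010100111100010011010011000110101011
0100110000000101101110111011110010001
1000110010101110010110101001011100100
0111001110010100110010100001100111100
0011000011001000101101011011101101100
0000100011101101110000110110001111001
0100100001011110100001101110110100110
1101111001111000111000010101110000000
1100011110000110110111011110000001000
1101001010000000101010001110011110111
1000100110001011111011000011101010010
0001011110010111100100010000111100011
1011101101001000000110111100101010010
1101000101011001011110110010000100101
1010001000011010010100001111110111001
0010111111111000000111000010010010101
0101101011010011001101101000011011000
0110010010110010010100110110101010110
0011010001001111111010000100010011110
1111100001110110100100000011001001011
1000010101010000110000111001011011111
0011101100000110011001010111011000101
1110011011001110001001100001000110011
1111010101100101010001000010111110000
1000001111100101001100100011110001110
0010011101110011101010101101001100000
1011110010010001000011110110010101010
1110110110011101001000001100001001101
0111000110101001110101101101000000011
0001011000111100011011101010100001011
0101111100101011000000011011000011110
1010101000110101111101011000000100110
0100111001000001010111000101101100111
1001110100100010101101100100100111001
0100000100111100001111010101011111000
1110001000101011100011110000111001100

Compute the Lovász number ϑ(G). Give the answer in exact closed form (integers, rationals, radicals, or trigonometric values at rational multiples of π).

sqrt(37)

Vertex 529 has 18 neighbors: 715, 694, 392, 760, 456, 891, 585, 960, 550, 586, 377, 928, 387, 709, 283, 605, 519, 362.
deg(984) = 18; N(984) = {715, 392, 760, 456, 454, 960, 262, 377, 387, 841, 592, 941, 283, 519, 857, 589, 553, 171}.
Vertex 362 has 18 neighbors: 694, 424, 392, 454, 529, 960, 586, 759, 377, 928, 841, 592, 941, 579, 283, 605, 924, 171.
deg(841) = 18; N(841) = {424, 392, 456, 585, 586, 838, 262, 759, 377, 928, 387, 169, 283, 362, 589, 553, 984, 924}.
Regular of degree 18 on 37 vertices: Paley(37): SR with (k,λ,μ)=(18,8,9).
The 3 distinct eigenvalues: [18.0, 2.54138, -3.54138].
−37·(-sqrt(37)/2 - 1/2) / ((18)−(-sqrt(37)/2 - 1/2)) = sqrt(37) = ϑ(G).
ϑ(G) ≈ 6.082763.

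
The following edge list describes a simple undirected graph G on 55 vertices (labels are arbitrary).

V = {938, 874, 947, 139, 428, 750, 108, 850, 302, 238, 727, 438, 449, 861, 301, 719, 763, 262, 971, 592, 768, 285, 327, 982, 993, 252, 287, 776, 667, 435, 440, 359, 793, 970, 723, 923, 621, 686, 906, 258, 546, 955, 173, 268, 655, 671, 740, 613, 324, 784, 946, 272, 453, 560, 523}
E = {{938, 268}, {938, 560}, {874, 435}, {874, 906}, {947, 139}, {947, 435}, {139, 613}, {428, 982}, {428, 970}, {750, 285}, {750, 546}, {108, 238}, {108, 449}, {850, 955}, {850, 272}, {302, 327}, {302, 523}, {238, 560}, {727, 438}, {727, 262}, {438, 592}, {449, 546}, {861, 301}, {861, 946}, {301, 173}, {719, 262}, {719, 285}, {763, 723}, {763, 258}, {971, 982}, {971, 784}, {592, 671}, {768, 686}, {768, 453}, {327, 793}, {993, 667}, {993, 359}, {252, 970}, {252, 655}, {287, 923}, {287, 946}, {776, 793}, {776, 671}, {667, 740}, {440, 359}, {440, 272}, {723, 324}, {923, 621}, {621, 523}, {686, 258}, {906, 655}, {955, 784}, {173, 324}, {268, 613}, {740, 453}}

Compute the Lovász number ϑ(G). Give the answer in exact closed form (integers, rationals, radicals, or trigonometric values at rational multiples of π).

55*cos(pi/55)/(cos(pi/55) + 1)

Vertex 923 has 2 neighbors: 287, 621.
N(993) = {667, 359}, |N(993)| = 2.
Vertex 560 has 2 neighbors: 938, 238.
N(252) = {970, 655}, |N(252)| = 2.
Regular of degree 2 on 55 vertices: a single 55-cycle (edge-transitive).
The 28 distinct eigenvalues: [2.0, 1.987, 1.948, 1.884, 1.795, 1.683, 1.548, 1.394, 1.221, 1.033, 0.831, 0.618, 0.397, 0.171, -0.057, -0.285, -0.508, -0.726, -0.933, -1.129, -1.31, -1.473, -1.618, -1.741, -1.842, -1.919, -1.971, -1.997].
Lovász (edge-transitive): ϑ = −55·(-2*cos(pi/55))/((2)−(-2*cos(pi/55))) = 55*cos(pi/55)/(cos(pi/55) + 1).
= 27.4775569… (decimal).
Sandwich: α(G)=27 ≤ ϑ(G)=55*cos(pi/55)/(cos(pi/55) + 1) ≤ χ(Ḡ)=28 (both strict).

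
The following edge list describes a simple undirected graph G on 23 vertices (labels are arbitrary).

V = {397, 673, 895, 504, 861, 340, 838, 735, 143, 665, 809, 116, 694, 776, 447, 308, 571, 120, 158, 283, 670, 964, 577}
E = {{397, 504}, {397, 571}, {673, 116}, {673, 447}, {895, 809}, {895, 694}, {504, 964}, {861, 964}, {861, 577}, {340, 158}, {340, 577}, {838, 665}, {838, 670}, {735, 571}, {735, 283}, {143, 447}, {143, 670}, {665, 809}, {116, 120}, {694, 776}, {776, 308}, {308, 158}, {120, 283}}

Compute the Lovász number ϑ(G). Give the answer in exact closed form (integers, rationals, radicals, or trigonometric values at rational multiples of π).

N(116) = {673, 120}, |N(116)| = 2.
deg(504) = 2; N(504) = {397, 964}.
N(673) = {116, 447}, |N(673)| = 2.
Vertex 120 has 2 neighbors: 116, 283.
G on 23 vertices is 2-regular; connected 2-regular on 23 ⇒ C_{23}.
The 12 distinct eigenvalues: [2.0, 1.9258, 1.7088, 1.3651, 0.9201, 0.4069, -0.1365, -0.6698, -1.1534, -1.5514, -1.8344, -1.9814].
With N=23: ϑ(G) = 23·(-(-1)*2*cos(pi/23))/(2−(-2*cos(pi/23))) = 23*cos(pi/23)/(cos(pi/23) + 1).
Numerically 11.446193612.
Sandwich: α(G)=11 ≤ ϑ(G)=23*cos(pi/23)/(cos(pi/23) + 1) ≤ χ(Ḡ)=12 (both strict).

23*cos(pi/23)/(cos(pi/23) + 1)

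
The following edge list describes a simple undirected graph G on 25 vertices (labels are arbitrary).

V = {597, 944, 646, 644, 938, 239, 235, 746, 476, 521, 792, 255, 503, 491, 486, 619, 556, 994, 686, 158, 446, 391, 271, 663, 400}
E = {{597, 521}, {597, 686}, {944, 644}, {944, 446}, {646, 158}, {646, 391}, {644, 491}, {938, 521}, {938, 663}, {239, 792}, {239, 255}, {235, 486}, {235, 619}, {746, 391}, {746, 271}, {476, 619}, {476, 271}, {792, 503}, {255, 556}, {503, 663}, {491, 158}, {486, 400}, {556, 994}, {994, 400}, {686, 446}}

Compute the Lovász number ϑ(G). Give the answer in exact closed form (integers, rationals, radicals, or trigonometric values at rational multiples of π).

25*cos(pi/25)/(cos(pi/25) + 1)

N(255) = {239, 556}, |N(255)| = 2.
Vertex 686 has 2 neighbors: 597, 446.
Vertex 792 has 2 neighbors: 239, 503.
Vertex 476 has 2 neighbors: 619, 271.
deg(v) = 2 for all v (|V|=25); connected 2-regular on 25 ⇒ C_{25}.
Distinct eigenvalues (to 6 d.p.): [2.0, 1.937166, 1.752613, 1.457937, 1.071654, 0.618034, 0.125581, -0.374763, -0.851559, -1.274848, -1.618034, -1.859553, -1.984229].
−25·(-2*cos(pi/25)) / ((2)−(-2*cos(pi/25))) = 25*cos(pi/25)/(cos(pi/25) + 1) = ϑ(G).
= 12.45052181… (decimal).
Sandwich: α(G)=12 ≤ ϑ(G)=25*cos(pi/25)/(cos(pi/25) + 1) ≤ χ(Ḡ)=13 (both strict).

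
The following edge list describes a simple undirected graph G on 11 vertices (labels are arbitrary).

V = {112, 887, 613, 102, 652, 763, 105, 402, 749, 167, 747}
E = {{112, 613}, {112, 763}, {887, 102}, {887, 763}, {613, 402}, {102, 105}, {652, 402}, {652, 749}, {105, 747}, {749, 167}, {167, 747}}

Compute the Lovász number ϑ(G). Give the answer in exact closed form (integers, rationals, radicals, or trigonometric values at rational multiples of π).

11*cos(pi/11)/(cos(pi/11) + 1)

N(613) = {112, 402}, |N(613)| = 2.
Vertex 887 has 2 neighbors: 102, 763.
deg(112) = 2; N(112) = {613, 763}.
N(763) = {112, 887}, |N(763)| = 2.
Regular of degree 2 on 11 vertices: a single 11-cycle (edge-transitive).
spec(A) ≈ [2.0, 1.682507, 0.83083, -0.28463, -1.309721, -1.918986] (distinct, 6 d.p.).
Lovász (edge-transitive): ϑ = −11·(-2*cos(pi/11))/((2)−(-2*cos(pi/11))) = 11*cos(pi/11)/(cos(pi/11) + 1).
Numerically 5.3863.
Lovász sandwich 5 ≤ 11*cos(pi/11)/(cos(pi/11) + 1) ≤ 6: both strict.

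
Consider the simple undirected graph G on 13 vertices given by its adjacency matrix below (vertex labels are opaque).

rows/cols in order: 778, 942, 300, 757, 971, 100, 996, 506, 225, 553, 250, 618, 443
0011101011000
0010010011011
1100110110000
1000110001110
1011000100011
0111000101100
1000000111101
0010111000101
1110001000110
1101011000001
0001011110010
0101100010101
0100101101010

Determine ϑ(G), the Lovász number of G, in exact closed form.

sqrt(13)

Vertex 506 has 6 neighbors: 300, 971, 100, 996, 250, 443.
N(100) = {942, 300, 757, 506, 553, 250}, |N(100)| = 6.
N(757) = {778, 971, 100, 553, 250, 618}, |N(757)| = 6.
Vertex 971 has 6 neighbors: 778, 300, 757, 506, 618, 443.
13-vertex 6-regular graph: Paley(13): SR with (k,λ,μ)=(6,2,3).
Distinct eigenvalues (to 3 d.p.): [6.0, 1.303, -2.303].
−13·(-sqrt(13)/2 - 1/2) / ((6)−(-sqrt(13)/2 - 1/2)) = sqrt(13) = ϑ(G).
Numerically 3.605551275.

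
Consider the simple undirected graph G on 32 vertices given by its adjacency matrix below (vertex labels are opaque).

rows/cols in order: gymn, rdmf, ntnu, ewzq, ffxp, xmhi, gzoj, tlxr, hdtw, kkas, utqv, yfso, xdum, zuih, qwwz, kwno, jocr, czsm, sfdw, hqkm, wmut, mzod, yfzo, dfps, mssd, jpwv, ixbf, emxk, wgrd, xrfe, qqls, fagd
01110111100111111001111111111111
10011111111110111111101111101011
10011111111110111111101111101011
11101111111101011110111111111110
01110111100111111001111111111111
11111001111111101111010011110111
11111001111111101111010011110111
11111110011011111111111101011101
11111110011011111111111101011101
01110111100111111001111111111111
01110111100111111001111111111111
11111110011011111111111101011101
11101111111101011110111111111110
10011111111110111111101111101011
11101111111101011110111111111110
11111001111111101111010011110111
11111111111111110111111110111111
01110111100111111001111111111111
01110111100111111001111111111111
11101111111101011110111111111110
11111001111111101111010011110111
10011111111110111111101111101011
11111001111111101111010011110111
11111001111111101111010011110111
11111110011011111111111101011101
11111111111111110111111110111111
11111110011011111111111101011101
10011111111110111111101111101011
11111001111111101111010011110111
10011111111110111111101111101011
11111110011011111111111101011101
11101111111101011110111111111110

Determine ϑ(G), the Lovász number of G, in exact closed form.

7

Vertex emxk has 26 neighbors: gymn, ewzq, ffxp, xmhi, gzoj, tlxr, hdtw, kkas, utqv, yfso, xdum, qwwz, kwno, jocr, czsm, sfdw, hqkm, wmut, yfzo, dfps, mssd, jpwv, ixbf, wgrd, qqls, fagd.
Vertex ewzq has 27 neighbors: gymn, rdmf, ntnu, ffxp, xmhi, gzoj, tlxr, hdtw, kkas, utqv, yfso, zuih, kwno, jocr, czsm, sfdw, wmut, mzod, yfzo, dfps, mssd, jpwv, ixbf, emxk, wgrd, xrfe, qqls.
N(wgrd) = {gymn, rdmf, ntnu, ewzq, ffxp, tlxr, hdtw, kkas, utqv, yfso, xdum, zuih, qwwz, jocr, czsm, sfdw, hqkm, mzod, mssd, jpwv, ixbf, emxk, xrfe, qqls, fagd}, |N(wgrd)| = 25.
N(jpwv) = {gymn, rdmf, ntnu, ewzq, ffxp, xmhi, gzoj, tlxr, hdtw, kkas, utqv, yfso, xdum, zuih, qwwz, kwno, czsm, sfdw, hqkm, wmut, mzod, yfzo, dfps, mssd, ixbf, emxk, wgrd, xrfe, qqls, fagd}, |N(jpwv)| = 30.
6 parts of sizes [7, 6, 6, 6, 5, 2]; α(G) = 7 = ϑ (perfect).
ϑ(G) ≈ 7.000000000.
α=7, χ(Ḡ)=7; ϑ=7 lies between (collapsed).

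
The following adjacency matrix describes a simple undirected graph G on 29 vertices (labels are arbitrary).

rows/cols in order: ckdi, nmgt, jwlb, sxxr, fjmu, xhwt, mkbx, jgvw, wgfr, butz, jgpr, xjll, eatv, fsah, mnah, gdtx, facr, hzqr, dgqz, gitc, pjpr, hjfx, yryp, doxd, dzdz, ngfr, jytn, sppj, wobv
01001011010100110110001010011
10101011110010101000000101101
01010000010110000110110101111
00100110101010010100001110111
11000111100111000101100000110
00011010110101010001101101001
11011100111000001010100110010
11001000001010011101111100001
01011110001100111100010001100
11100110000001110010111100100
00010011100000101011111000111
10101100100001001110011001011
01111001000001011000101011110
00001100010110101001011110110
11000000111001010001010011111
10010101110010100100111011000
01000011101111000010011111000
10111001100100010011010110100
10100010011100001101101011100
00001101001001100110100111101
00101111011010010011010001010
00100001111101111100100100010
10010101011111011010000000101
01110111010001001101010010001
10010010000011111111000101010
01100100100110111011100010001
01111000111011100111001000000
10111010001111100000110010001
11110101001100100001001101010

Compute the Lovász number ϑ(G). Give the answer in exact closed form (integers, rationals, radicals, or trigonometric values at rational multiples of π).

sqrt(29)

Vertex sxxr has 14 neighbors: jwlb, xhwt, mkbx, wgfr, jgpr, eatv, gdtx, hzqr, yryp, doxd, dzdz, jytn, sppj, wobv.
deg(dgqz) = 14; N(dgqz) = {ckdi, jwlb, mkbx, butz, jgpr, xjll, facr, hzqr, gitc, pjpr, yryp, dzdz, ngfr, jytn}.
N(nmgt) = {ckdi, jwlb, fjmu, mkbx, jgvw, wgfr, butz, eatv, mnah, facr, doxd, ngfr, jytn, wobv}, |N(nmgt)| = 14.
Vertex hjfx has 14 neighbors: jwlb, jgvw, wgfr, butz, jgpr, xjll, fsah, mnah, gdtx, facr, hzqr, pjpr, doxd, sppj.
G on 29 vertices is 14-regular; strongly regular (29,14,6,7).
Distinct eigenvalues (to 3 d.p.): [14.0, 2.193, -3.193].
Lovász (edge-transitive): ϑ = −29·(-sqrt(29)/2 - 1/2)/((14)−(-sqrt(29)/2 - 1/2)) = sqrt(29).
Numerically 5.38516.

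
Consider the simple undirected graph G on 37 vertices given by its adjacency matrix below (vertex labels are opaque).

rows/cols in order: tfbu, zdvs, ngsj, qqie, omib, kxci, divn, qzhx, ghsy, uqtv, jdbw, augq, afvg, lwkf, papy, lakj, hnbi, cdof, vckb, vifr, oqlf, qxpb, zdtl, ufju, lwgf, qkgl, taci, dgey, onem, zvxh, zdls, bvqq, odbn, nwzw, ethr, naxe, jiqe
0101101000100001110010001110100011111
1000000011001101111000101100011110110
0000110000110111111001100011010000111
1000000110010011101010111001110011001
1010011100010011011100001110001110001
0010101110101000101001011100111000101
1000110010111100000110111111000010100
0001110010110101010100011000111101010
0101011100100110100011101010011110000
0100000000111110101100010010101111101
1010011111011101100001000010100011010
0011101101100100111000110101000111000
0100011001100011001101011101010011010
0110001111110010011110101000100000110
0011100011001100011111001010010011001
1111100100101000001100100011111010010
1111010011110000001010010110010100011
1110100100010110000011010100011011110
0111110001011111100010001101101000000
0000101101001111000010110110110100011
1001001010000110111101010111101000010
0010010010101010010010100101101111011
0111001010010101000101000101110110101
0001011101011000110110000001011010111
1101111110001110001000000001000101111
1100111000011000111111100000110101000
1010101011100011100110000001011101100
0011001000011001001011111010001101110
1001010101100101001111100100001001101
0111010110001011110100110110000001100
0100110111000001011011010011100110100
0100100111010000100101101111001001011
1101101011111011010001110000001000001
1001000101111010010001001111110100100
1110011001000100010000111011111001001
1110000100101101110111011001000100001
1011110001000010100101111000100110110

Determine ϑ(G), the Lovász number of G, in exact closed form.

deg(cdof) = 18; N(cdof) = {tfbu, zdvs, ngsj, omib, qzhx, augq, lwkf, papy, oqlf, qxpb, ufju, qkgl, zvxh, zdls, odbn, nwzw, ethr, naxe}.
N(odbn) = {tfbu, zdvs, qqie, omib, divn, ghsy, uqtv, jdbw, augq, afvg, papy, lakj, cdof, qxpb, zdtl, ufju, zdls, jiqe}, |N(odbn)| = 18.
deg(nwzw) = 18; N(nwzw) = {tfbu, qqie, qzhx, uqtv, jdbw, augq, afvg, papy, cdof, qxpb, lwgf, qkgl, taci, dgey, onem, zvxh, bvqq, ethr}.
N(zdls) = {zdvs, omib, kxci, qzhx, ghsy, uqtv, lakj, cdof, vckb, oqlf, qxpb, ufju, taci, dgey, onem, bvqq, odbn, ethr}, |N(zdls)| = 18.
37-vertex 18-regular graph: strongly regular (37,18,8,9).
Distinct eigenvalues (to 4 d.p.): [18.0, 2.5414, -3.5414].
Lovász: ϑ = −37(-sqrt(37)/2 - 1/2)/(18+-(-sqrt(37)/2 - 1/2)) = sqrt(37).
≈ 6.08276253 (to 8 d.p.).

sqrt(37)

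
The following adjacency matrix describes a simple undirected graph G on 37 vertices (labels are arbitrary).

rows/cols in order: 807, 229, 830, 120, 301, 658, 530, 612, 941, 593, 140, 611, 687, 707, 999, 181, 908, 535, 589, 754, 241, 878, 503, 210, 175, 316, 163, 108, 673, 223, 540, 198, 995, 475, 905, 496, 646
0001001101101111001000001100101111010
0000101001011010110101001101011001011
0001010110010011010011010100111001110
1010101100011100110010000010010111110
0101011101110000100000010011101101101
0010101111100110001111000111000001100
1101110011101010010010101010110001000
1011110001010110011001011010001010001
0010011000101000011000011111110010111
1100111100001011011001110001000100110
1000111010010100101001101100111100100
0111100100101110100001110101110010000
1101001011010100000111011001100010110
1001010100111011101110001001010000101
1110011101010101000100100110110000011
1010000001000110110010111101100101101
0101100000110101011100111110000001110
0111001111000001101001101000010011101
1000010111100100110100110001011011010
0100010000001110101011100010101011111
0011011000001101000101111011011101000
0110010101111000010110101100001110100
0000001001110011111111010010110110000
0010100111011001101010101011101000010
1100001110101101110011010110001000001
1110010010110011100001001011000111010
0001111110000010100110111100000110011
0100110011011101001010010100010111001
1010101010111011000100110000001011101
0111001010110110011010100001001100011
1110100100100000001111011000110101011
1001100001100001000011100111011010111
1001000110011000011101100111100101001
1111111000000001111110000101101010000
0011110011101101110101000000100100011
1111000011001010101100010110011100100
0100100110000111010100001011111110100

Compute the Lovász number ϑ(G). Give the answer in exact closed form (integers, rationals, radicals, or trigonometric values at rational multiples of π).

N(241) = {830, 120, 658, 530, 687, 707, 181, 754, 878, 503, 210, 175, 163, 108, 223, 540, 198, 475}, |N(241)| = 18.
N(878) = {229, 830, 658, 612, 593, 140, 611, 687, 535, 754, 241, 503, 175, 316, 540, 198, 995, 905}, |N(878)| = 18.
Vertex 687 has 18 neighbors: 807, 229, 120, 530, 941, 593, 611, 707, 754, 241, 878, 210, 175, 108, 673, 995, 905, 496.
N(807) = {120, 530, 612, 593, 140, 687, 707, 999, 181, 589, 175, 316, 673, 540, 198, 995, 475, 496}, |N(807)| = 18.
Regular of degree 18 on 37 vertices: SR(37,18,8,9) — a Paley graph.
spec(A) ≈ [18.0, 2.5414, -3.5414] (distinct, 4 d.p.).
Lovász: ϑ = −37(-sqrt(37)/2 - 1/2)/(18+-(-sqrt(37)/2 - 1/2)) = sqrt(37).
= 6.0828… (decimal).

sqrt(37)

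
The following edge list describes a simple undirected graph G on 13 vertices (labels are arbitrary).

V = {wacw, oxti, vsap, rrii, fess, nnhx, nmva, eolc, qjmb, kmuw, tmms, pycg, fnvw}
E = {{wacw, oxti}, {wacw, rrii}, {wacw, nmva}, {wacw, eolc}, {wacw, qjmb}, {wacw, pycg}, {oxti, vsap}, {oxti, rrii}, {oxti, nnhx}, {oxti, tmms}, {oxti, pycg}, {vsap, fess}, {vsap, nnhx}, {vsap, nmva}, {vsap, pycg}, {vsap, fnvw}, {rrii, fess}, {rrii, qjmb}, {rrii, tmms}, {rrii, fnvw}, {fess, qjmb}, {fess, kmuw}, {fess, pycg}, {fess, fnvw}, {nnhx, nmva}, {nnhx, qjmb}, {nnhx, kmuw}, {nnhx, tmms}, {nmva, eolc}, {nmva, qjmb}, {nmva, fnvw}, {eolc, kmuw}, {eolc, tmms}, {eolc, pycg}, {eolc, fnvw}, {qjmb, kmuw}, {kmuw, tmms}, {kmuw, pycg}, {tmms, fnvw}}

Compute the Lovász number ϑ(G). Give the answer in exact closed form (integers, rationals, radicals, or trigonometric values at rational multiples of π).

sqrt(13)

deg(vsap) = 6; N(vsap) = {oxti, fess, nnhx, nmva, pycg, fnvw}.
N(oxti) = {wacw, vsap, rrii, nnhx, tmms, pycg}, |N(oxti)| = 6.
deg(wacw) = 6; N(wacw) = {oxti, rrii, nmva, eolc, qjmb, pycg}.
N(fess) = {vsap, rrii, qjmb, kmuw, pycg, fnvw}, |N(fess)| = 6.
13-vertex 6-regular graph: Paley(13): SR with (k,λ,μ)=(6,2,3).
The 3 distinct eigenvalues: [6.0, 1.303, -2.303].
λ_max=6, λ_min=-sqrt(13)/2 - 1/2; ϑ = −13·λ_min/(λ_max−λ_min) = sqrt(13).
= 3.605551275… (decimal).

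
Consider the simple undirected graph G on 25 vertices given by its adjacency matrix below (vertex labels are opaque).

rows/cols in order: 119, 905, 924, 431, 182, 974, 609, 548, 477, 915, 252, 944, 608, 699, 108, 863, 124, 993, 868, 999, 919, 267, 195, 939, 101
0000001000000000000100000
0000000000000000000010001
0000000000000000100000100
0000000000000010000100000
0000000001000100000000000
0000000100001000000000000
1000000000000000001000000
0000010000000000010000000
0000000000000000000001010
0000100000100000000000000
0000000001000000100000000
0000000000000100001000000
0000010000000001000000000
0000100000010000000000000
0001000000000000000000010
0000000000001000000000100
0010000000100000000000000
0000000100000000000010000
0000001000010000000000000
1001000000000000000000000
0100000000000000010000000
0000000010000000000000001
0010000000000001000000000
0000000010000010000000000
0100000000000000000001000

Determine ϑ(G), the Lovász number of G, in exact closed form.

25*cos(pi/25)/(cos(pi/25) + 1)

N(101) = {905, 267}, |N(101)| = 2.
Vertex 974 has 2 neighbors: 548, 608.
deg(905) = 2; N(905) = {919, 101}.
Vertex 108 has 2 neighbors: 431, 939.
G on 25 vertices is 2-regular; a single 25-cycle (edge-transitive).
The 13 distinct eigenvalues: [2.0, 1.937, 1.753, 1.458, 1.072, 0.618, 0.126, -0.375, -0.852, -1.275, -1.618, -1.86, -1.984].
Lovász: ϑ = −25(-2*cos(pi/25))/(2+-(-1)*2*cos(pi/25)) = 25*cos(pi/25)/(cos(pi/25) + 1).
= 12.450522… (decimal).
Lovász sandwich 12 ≤ 25*cos(pi/25)/(cos(pi/25) + 1) ≤ 13: both strict.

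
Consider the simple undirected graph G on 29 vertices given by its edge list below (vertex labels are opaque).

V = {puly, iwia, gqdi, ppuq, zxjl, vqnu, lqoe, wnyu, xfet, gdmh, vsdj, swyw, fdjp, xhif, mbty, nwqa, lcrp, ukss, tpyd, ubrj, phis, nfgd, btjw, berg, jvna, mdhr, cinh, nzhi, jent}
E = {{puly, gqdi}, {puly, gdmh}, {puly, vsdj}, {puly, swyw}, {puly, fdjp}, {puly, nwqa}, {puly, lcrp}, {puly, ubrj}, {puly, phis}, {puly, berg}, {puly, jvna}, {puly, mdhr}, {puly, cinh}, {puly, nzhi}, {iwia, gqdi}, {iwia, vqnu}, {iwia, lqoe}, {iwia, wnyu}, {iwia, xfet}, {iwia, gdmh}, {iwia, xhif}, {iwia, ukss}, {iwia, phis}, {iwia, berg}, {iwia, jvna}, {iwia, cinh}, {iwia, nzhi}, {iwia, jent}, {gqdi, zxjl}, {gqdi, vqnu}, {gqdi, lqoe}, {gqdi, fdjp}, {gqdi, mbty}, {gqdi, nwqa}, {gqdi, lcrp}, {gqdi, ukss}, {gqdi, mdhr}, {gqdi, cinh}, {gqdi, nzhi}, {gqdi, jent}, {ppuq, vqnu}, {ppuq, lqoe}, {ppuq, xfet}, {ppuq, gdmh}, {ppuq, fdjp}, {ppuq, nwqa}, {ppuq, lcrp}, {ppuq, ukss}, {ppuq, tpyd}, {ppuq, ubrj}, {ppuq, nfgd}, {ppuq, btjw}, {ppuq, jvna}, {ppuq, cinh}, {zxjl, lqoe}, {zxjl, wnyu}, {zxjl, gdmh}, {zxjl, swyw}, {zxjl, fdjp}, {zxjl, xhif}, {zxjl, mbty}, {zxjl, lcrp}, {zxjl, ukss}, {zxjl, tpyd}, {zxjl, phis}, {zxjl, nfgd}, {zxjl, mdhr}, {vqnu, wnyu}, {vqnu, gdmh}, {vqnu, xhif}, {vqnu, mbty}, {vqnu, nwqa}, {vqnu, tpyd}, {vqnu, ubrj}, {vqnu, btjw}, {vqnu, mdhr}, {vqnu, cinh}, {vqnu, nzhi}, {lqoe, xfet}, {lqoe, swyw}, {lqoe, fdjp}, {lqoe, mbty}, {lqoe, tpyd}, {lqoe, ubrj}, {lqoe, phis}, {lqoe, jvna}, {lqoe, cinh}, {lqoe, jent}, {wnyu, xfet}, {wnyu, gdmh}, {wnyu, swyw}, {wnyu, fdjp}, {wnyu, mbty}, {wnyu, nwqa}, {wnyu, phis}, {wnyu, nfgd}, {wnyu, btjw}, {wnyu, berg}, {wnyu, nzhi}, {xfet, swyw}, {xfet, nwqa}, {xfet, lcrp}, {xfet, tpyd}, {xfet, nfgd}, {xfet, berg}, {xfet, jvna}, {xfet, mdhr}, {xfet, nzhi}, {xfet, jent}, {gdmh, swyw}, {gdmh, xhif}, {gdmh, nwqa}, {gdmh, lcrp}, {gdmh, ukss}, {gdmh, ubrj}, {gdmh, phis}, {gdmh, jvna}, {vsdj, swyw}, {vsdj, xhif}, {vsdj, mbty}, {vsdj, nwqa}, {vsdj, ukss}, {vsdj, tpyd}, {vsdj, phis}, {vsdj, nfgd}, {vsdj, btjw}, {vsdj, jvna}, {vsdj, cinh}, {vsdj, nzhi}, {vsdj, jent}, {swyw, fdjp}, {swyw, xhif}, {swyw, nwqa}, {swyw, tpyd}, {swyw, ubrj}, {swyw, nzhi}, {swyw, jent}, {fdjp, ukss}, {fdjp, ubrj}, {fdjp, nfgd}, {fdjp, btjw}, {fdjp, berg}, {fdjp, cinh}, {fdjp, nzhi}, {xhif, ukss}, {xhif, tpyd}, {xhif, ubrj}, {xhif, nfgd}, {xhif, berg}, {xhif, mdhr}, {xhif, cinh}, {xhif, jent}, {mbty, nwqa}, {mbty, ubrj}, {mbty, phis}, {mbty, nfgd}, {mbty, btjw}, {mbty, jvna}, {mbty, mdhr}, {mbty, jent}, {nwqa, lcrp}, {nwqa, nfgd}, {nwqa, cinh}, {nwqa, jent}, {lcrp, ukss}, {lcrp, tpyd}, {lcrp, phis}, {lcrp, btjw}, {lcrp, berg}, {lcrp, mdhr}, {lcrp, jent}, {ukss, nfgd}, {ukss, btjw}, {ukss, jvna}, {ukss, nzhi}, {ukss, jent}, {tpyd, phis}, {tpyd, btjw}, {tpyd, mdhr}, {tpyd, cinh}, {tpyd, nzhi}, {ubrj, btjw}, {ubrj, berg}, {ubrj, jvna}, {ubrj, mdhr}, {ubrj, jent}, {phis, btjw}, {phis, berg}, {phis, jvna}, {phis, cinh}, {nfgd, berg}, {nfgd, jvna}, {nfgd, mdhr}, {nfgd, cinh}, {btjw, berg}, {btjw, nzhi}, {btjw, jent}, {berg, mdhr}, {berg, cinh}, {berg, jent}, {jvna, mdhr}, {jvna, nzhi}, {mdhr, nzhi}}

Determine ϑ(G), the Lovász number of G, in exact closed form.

sqrt(29)

deg(zxjl) = 14; N(zxjl) = {gqdi, lqoe, wnyu, gdmh, swyw, fdjp, xhif, mbty, lcrp, ukss, tpyd, phis, nfgd, mdhr}.
Vertex ppuq has 14 neighbors: vqnu, lqoe, xfet, gdmh, fdjp, nwqa, lcrp, ukss, tpyd, ubrj, nfgd, btjw, jvna, cinh.
deg(xhif) = 14; N(xhif) = {iwia, zxjl, vqnu, gdmh, vsdj, swyw, ukss, tpyd, ubrj, nfgd, berg, mdhr, cinh, jent}.
deg(ukss) = 14; N(ukss) = {iwia, gqdi, ppuq, zxjl, gdmh, vsdj, fdjp, xhif, lcrp, nfgd, btjw, jvna, nzhi, jent}.
Every vertex has degree 14 (N=29); strongly regular (29,14,6,7).
Distinct eigenvalues (to 3 d.p.): [14.0, 2.193, -3.193].
Lovász: ϑ = −29(-sqrt(29)/2 - 1/2)/(14+-(-sqrt(29)/2 - 1/2)) = sqrt(29).
≈ 5.3852 (to 4 d.p.).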